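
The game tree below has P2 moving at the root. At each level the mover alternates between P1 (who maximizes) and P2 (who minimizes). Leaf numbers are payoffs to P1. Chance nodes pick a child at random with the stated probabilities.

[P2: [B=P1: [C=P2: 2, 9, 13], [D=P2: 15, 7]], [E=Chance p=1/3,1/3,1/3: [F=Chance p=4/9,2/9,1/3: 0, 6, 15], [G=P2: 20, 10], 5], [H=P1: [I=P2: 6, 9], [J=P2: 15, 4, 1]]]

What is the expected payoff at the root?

C (P2): min(2, 9, 13) = 2
D (P2): min(15, 7) = 7
B (P1): max(2, 7) = 7
F (Chance): 4/9·0 + 2/9·6 + 1/3·15 = 6.33
G (P2): min(20, 10) = 10
E (Chance): 1/3·6.33 + 1/3·10 + 1/3·5 = 7.11
I (P2): min(6, 9) = 6
J (P2): min(15, 4, 1) = 1
H (P1): max(6, 1) = 6
Root (P2): min(7, 7.11, 6) = 6

6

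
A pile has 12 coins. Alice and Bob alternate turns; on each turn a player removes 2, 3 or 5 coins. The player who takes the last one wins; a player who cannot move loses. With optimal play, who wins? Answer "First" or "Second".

Mark each pile size as W (mover wins) or L (mover loses):
i:   0  1  2  3  4  5  6  7  8  9 10 11 12
     L  L  W  W  W  W  W  L  L  W  W  W  W
Position 12 is W, so the first player wins.

First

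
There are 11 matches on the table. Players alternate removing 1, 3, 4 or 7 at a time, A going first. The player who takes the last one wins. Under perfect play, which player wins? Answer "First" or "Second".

Mark each pile size as W (mover wins) or L (mover loses):
i:   0  1  2  3  4  5  6  7  8  9 10 11
     L  W  L  W  W  W  W  W  L  W  L  W
Position 11 is W, so the first player wins.

First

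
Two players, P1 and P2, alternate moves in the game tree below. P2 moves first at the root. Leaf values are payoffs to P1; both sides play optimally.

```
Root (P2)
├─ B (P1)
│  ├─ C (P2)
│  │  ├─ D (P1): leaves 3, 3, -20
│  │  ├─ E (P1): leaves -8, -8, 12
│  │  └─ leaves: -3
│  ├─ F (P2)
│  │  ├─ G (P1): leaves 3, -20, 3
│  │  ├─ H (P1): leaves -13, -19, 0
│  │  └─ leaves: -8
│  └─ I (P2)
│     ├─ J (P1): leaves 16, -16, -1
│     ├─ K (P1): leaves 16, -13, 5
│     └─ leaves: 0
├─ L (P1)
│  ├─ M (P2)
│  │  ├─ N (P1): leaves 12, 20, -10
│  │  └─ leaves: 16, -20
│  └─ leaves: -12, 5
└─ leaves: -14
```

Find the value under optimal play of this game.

D (P1): max(3, 3, -20) = 3
E (P1): max(-8, -8, 12) = 12
C (P2): min(3, 12, -3) = -3
G (P1): max(3, -20, 3) = 3
H (P1): max(-13, -19, 0) = 0
F (P2): min(3, 0, -8) = -8
J (P1): max(16, -16, -1) = 16
K (P1): max(16, -13, 5) = 16
I (P2): min(16, 16, 0) = 0
B (P1): max(-3, -8, 0) = 0
N (P1): max(12, 20, -10) = 20
M (P2): min(20, 16, -20) = -20
L (P1): max(-20, -12, 5) = 5
Root (P2): min(0, 5, -14) = -14

-14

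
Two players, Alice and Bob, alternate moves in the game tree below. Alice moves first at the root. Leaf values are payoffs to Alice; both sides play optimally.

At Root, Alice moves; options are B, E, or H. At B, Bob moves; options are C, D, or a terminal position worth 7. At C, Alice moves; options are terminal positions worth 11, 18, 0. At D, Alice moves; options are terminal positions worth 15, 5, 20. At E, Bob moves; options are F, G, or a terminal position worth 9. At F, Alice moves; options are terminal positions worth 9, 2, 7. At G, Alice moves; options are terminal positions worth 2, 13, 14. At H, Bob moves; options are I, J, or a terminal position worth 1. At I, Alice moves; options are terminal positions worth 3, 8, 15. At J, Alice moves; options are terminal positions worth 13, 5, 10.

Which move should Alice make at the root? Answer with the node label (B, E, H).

E

C (Alice): max(11, 18, 0) = 18
D (Alice): max(15, 5, 20) = 20
B (Bob): min(18, 20, 7) = 7
F (Alice): max(9, 2, 7) = 9
G (Alice): max(2, 13, 14) = 14
E (Bob): min(9, 14, 9) = 9
I (Alice): max(3, 8, 15) = 15
J (Alice): max(13, 5, 10) = 13
H (Bob): min(15, 13, 1) = 1
Root (Alice): max(7, 9, 1) = 9
Alice picks the child with the highest value: E (value 9).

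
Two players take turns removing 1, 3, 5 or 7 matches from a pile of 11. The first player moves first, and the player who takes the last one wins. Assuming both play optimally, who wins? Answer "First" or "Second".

Positions where the player to move wins (W) vs loses (L):
i:   0  1  2  3  4  5  6  7  8  9 10 11
     L  W  L  W  L  W  L  W  L  W  L  W
Position 11 is W, so the first player wins.

First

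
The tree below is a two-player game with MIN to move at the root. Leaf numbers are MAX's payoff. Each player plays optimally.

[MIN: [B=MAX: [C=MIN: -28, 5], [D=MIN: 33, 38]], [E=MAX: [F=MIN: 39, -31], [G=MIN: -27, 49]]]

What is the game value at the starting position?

C (MIN): min(-28, 5) = -28
D (MIN): min(33, 38) = 33
B (MAX): max(-28, 33) = 33
F (MIN): min(39, -31) = -31
G (MIN): min(-27, 49) = -27
E (MAX): max(-31, -27) = -27
Root (MIN): min(33, -27) = -27

-27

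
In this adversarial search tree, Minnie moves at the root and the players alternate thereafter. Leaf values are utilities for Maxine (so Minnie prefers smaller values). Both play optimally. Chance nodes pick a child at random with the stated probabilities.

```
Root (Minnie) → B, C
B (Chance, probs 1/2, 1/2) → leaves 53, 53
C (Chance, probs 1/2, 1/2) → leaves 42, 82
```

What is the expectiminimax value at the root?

B (Chance): 1/2·53 + 1/2·53 = 53
C (Chance): 1/2·42 + 1/2·82 = 62
Root (Minnie): min(53, 62) = 53

53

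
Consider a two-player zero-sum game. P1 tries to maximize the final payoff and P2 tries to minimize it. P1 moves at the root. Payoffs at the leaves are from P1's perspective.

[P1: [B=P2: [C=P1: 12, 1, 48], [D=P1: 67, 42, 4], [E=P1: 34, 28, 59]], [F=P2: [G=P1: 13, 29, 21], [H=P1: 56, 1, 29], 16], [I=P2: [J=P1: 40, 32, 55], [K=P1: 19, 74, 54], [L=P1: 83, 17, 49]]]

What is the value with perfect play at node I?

55

J: max(40, 32, 55) = 55
K: max(19, 74, 54) = 74
L: max(83, 17, 49) = 83
I: min(55, 74, 83) = 55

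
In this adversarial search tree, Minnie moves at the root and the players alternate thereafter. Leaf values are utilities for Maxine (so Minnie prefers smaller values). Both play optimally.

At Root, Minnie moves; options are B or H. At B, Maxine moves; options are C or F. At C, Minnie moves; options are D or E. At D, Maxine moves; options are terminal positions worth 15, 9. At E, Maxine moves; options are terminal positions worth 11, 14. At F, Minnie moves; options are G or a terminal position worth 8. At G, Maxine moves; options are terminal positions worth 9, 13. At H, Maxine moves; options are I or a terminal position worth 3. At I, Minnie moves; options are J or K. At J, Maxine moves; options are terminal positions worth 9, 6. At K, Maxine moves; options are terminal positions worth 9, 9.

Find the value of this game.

D (Maxine): max(15, 9) = 15
E (Maxine): max(11, 14) = 14
C (Minnie): min(15, 14) = 14
G (Maxine): max(9, 13) = 13
F (Minnie): min(13, 8) = 8
B (Maxine): max(14, 8) = 14
J (Maxine): max(9, 6) = 9
K (Maxine): max(9, 9) = 9
I (Minnie): min(9, 9) = 9
H (Maxine): max(9, 3) = 9
Root (Minnie): min(14, 9) = 9

9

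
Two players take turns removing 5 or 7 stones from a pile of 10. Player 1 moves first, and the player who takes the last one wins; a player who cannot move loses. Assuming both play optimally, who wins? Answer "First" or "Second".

Mark each pile size as W (mover wins) or L (mover loses):
i:   0  1  2  3  4  5  6  7  8  9 10
     L  L  L  L  L  W  W  W  W  W  W
Position 10 is W, so the first player wins.

First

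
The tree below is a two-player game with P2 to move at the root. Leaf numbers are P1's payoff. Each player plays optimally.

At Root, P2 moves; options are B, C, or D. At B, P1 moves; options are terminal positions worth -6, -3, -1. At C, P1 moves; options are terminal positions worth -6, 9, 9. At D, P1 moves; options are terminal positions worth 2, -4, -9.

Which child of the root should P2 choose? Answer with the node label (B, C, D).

B (P1): max(-6, -3, -1) = -1
C (P1): max(-6, 9, 9) = 9
D (P1): max(2, -4, -9) = 2
Root (P2): min(-1, 9, 2) = -1
P2 picks the child with the lowest value: B (value -1).

B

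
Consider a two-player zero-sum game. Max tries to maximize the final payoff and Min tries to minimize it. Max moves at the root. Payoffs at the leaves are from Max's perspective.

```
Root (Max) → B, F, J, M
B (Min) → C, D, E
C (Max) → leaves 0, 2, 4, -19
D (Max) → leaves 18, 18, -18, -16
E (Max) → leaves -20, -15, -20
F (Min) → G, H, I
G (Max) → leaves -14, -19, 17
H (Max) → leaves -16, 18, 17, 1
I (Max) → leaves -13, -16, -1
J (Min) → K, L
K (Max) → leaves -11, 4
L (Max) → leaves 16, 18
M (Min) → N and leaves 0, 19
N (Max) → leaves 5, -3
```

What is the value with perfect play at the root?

C (Max): max(0, 2, 4, -19) = 4
D (Max): max(18, 18, -18, -16) = 18
E (Max): max(-20, -15, -20) = -15
B (Min): min(4, 18, -15) = -15
G (Max): max(-14, -19, 17) = 17
H (Max): max(-16, 18, 17, 1) = 18
I (Max): max(-13, -16, -1) = -1
F (Min): min(17, 18, -1) = -1
K (Max): max(-11, 4) = 4
L (Max): max(16, 18) = 18
J (Min): min(4, 18) = 4
N (Max): max(5, -3) = 5
M (Min): min(5, 0, 19) = 0
Root (Max): max(-15, -1, 4, 0) = 4

4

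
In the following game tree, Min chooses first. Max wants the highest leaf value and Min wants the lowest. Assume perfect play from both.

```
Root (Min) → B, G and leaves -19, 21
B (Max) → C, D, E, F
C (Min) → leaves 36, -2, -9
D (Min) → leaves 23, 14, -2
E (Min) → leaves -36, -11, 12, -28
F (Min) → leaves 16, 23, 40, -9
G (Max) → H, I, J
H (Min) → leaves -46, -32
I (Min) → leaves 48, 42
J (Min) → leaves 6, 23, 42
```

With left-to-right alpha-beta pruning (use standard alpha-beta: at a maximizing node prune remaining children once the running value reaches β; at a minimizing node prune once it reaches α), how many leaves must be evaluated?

17

C [α=-∞,β=+∞]: v=-9
D [α=-9,β=+∞]: v=-2
E [α=-2,β=+∞]: v=-36 after child 1 ≤ α → α-cutoff, skip 3
F [α=-2,β=+∞]: v=-9
B [α=-∞,β=+∞]: v=-2
H [α=-∞,β=-2]: v=-46
I [α=-46,β=-2]: v=42
G [α=-∞,β=-2]: v=42 after child 2 ≥ β → β-cutoff, skip 1
Root [α=-∞,β=+∞]: v=-19
Leaves evaluated: 17 of 23.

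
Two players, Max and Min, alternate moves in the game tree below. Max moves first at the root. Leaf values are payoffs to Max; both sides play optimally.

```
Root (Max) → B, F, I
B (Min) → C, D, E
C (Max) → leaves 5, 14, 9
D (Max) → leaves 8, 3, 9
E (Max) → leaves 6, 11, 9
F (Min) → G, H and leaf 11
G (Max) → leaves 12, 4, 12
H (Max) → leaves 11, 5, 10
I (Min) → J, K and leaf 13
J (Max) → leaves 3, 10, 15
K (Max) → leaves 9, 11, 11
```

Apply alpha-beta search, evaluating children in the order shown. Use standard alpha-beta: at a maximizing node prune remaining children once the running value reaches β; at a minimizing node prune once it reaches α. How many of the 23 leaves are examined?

21

C [α=-∞,β=+∞]: v=14
D [α=-∞,β=14]: v=9
E [α=-∞,β=9]: v=11 after child 2 ≥ β → β-cutoff, skip 1
B [α=-∞,β=+∞]: v=9
G [α=9,β=+∞]: v=12
H [α=9,β=12]: v=11
F [α=9,β=+∞]: v=11
J [α=11,β=+∞]: v=15
K [α=11,β=15]: v=11
I [α=11,β=+∞]: v=11 after child 2 ≤ α → α-cutoff, skip 1
Root [α=-∞,β=+∞]: v=11
Leaves evaluated: 21 of 23.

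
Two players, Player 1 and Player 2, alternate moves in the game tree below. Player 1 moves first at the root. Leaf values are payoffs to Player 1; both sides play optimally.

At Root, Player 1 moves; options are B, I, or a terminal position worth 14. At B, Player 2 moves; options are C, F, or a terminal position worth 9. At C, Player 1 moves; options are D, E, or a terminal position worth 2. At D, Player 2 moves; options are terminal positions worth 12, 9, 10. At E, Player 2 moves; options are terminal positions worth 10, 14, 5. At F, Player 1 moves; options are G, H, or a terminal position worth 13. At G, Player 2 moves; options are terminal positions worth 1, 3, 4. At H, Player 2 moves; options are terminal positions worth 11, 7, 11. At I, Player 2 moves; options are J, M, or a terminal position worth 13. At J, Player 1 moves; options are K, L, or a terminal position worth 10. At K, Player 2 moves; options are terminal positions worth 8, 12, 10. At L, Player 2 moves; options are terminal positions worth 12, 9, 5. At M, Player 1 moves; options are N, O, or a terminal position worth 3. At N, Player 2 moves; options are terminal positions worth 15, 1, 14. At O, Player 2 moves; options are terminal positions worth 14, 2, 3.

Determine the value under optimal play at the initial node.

14

D (Player 2): min(12, 9, 10) = 9
E (Player 2): min(10, 14, 5) = 5
C (Player 1): max(9, 5, 2) = 9
G (Player 2): min(1, 3, 4) = 1
H (Player 2): min(11, 7, 11) = 7
F (Player 1): max(1, 7, 13) = 13
B (Player 2): min(9, 13, 9) = 9
K (Player 2): min(8, 12, 10) = 8
L (Player 2): min(12, 9, 5) = 5
J (Player 1): max(8, 5, 10) = 10
N (Player 2): min(15, 1, 14) = 1
O (Player 2): min(14, 2, 3) = 2
M (Player 1): max(1, 2, 3) = 3
I (Player 2): min(10, 3, 13) = 3
Root (Player 1): max(9, 3, 14) = 14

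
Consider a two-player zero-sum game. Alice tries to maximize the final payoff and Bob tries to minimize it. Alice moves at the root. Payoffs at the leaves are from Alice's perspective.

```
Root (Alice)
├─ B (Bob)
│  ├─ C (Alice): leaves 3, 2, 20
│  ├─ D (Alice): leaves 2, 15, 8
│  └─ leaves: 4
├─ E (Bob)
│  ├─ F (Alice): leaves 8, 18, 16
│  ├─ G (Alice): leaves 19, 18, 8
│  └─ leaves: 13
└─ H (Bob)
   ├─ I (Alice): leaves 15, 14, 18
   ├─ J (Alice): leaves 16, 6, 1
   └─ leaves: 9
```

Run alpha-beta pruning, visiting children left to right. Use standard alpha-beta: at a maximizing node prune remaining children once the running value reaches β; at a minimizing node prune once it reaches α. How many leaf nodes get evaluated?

C [α=-∞,β=+∞]: v=20
D [α=-∞,β=20]: v=15
B [α=-∞,β=+∞]: v=4
F [α=4,β=+∞]: v=18
G [α=4,β=18]: v=19 after child 1 ≥ β → β-cutoff, skip 2
E [α=4,β=+∞]: v=13
I [α=13,β=+∞]: v=18
J [α=13,β=18]: v=16
H [α=13,β=+∞]: v=9
Root [α=-∞,β=+∞]: v=13
Leaves evaluated: 19 of 21.

19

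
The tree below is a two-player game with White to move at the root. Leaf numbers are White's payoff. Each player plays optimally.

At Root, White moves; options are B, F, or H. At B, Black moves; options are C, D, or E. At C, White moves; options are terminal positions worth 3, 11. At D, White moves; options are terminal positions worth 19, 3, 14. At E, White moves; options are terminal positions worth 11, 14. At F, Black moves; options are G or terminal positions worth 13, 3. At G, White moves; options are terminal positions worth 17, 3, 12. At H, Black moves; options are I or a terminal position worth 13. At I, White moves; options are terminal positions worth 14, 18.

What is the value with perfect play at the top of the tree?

C (White): max(3, 11) = 11
D (White): max(19, 3, 14) = 19
E (White): max(11, 14) = 14
B (Black): min(11, 19, 14) = 11
G (White): max(17, 3, 12) = 17
F (Black): min(17, 13, 3) = 3
I (White): max(14, 18) = 18
H (Black): min(18, 13) = 13
Root (White): max(11, 3, 13) = 13

13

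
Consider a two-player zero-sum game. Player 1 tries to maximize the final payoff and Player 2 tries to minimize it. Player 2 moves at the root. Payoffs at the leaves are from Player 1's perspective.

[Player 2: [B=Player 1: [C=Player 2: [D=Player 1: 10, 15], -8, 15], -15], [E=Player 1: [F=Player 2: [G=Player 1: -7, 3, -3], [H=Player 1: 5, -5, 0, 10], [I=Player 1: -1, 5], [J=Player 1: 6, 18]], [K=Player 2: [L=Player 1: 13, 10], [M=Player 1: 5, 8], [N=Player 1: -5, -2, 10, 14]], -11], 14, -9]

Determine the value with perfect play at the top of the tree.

D (Player 1): max(10, 15) = 15
C (Player 2): min(15, -8, 15) = -8
B (Player 1): max(-8, -15) = -8
G (Player 1): max(-7, 3, -3) = 3
H (Player 1): max(5, -5, 0, 10) = 10
I (Player 1): max(-1, 5) = 5
J (Player 1): max(6, 18) = 18
F (Player 2): min(3, 10, 5, 18) = 3
L (Player 1): max(13, 10) = 13
M (Player 1): max(5, 8) = 8
N (Player 1): max(-5, -2, 10, 14) = 14
K (Player 2): min(13, 8, 14) = 8
E (Player 1): max(3, 8, -11) = 8
Root (Player 2): min(-8, 8, 14, -9) = -9

-9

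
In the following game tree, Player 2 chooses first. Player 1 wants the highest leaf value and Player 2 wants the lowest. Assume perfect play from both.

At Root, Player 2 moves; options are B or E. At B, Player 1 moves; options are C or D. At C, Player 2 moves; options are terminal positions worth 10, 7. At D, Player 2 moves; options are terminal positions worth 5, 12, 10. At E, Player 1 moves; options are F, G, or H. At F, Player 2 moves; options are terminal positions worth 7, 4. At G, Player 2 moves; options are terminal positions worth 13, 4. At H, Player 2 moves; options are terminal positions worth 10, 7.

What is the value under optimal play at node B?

7

C: min(10, 7) = 7
D: min(5, 12, 10) = 5
B: max(7, 5) = 7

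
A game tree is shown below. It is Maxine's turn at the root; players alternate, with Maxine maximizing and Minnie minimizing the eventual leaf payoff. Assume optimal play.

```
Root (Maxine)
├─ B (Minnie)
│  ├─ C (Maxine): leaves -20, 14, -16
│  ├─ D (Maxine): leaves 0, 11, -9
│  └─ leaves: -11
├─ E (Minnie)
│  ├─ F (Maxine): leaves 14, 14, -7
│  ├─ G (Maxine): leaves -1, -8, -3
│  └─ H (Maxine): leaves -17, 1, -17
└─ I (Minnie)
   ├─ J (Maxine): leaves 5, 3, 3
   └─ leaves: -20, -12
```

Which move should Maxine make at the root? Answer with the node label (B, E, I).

C (Maxine): max(-20, 14, -16) = 14
D (Maxine): max(0, 11, -9) = 11
B (Minnie): min(14, 11, -11) = -11
F (Maxine): max(14, 14, -7) = 14
G (Maxine): max(-1, -8, -3) = -1
H (Maxine): max(-17, 1, -17) = 1
E (Minnie): min(14, -1, 1) = -1
J (Maxine): max(5, 3, 3) = 5
I (Minnie): min(5, -20, -12) = -20
Root (Maxine): max(-11, -1, -20) = -1
Maxine picks the child with the highest value: E (value -1).

E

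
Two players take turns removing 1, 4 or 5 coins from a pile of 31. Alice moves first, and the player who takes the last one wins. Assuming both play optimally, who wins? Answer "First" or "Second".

First

W/L table (W = player to move can force a win):
i:   0  1  2  3  4  5  6  7  8  9 10 11 12 13 14 15 16 17 18 19 20 21 22 23 24 25 26 27 28 29 30 31
     L  W  L  W  W  W  W  W  L  W  L  W  W  W  W  W  L  W  L  W  W  W  W  W  L  W  L  W  W  W  W  W
Position 31 is W, so the first player wins.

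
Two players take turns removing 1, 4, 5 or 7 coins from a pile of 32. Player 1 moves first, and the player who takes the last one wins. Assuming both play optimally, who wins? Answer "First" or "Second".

Second

Compute winning (W) and losing (L) positions by backward induction:
i:   0  1  2  3  4  5  6  7  8  9 10 11 12 13 14 15 16 17 18 19 20 21 22 23 24 25 26 27 28 29 30 31 32
     L  W  L  W  W  W  W  W  L  W  L  W  W  W  W  W  L  W  L  W  W  W  W  W  L  W  L  W  W  W  W  W  L
Position 32 is L, so the second player wins.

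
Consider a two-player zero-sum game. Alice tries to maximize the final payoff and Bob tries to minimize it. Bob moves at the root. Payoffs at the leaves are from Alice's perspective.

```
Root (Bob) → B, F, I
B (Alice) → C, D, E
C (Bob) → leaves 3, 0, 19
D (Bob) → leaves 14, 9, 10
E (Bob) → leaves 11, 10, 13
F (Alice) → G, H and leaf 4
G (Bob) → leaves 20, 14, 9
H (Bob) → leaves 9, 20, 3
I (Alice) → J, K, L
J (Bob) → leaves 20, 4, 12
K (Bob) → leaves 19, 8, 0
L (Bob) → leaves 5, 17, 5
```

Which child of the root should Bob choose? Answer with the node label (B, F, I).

I

C (Bob): min(3, 0, 19) = 0
D (Bob): min(14, 9, 10) = 9
E (Bob): min(11, 10, 13) = 10
B (Alice): max(0, 9, 10) = 10
G (Bob): min(20, 14, 9) = 9
H (Bob): min(9, 20, 3) = 3
F (Alice): max(9, 3, 4) = 9
J (Bob): min(20, 4, 12) = 4
K (Bob): min(19, 8, 0) = 0
L (Bob): min(5, 17, 5) = 5
I (Alice): max(4, 0, 5) = 5
Root (Bob): min(10, 9, 5) = 5
Bob picks the child with the lowest value: I (value 5).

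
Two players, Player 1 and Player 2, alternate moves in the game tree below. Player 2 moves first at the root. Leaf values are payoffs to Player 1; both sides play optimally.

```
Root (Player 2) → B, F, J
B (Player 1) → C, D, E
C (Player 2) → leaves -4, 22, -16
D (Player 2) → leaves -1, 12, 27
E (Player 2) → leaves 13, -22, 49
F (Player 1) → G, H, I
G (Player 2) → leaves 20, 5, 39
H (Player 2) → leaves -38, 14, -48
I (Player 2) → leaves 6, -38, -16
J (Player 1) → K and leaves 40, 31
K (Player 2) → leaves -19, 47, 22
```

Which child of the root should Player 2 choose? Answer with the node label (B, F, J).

B

C (Player 2): min(-4, 22, -16) = -16
D (Player 2): min(-1, 12, 27) = -1
E (Player 2): min(13, -22, 49) = -22
B (Player 1): max(-16, -1, -22) = -1
G (Player 2): min(20, 5, 39) = 5
H (Player 2): min(-38, 14, -48) = -48
I (Player 2): min(6, -38, -16) = -38
F (Player 1): max(5, -48, -38) = 5
K (Player 2): min(-19, 47, 22) = -19
J (Player 1): max(-19, 40, 31) = 40
Root (Player 2): min(-1, 5, 40) = -1
Player 2 picks the child with the lowest value: B (value -1).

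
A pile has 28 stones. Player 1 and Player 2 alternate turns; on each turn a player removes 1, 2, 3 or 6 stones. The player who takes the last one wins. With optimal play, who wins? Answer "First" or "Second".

Second

Mark each pile size as W (mover wins) or L (mover loses):
i:   0  1  2  3  4  5  6  7  8  9 10 11 12 13 14 15 16 17 18 19 20 21 22 23 24 25 26 27 28
     L  W  W  W  L  W  W  W  L  W  W  W  L  W  W  W  L  W  W  W  L  W  W  W  L  W  W  W  L
Position 28 is L, so the second player wins.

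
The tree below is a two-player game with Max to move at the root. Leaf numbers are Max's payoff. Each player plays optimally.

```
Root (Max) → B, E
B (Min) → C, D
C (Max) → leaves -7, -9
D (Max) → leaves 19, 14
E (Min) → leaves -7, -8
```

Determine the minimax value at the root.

-7

C (Max): max(-7, -9) = -7
D (Max): max(19, 14) = 19
B (Min): min(-7, 19) = -7
E (Min): min(-7, -8) = -8
Root (Max): max(-7, -8) = -7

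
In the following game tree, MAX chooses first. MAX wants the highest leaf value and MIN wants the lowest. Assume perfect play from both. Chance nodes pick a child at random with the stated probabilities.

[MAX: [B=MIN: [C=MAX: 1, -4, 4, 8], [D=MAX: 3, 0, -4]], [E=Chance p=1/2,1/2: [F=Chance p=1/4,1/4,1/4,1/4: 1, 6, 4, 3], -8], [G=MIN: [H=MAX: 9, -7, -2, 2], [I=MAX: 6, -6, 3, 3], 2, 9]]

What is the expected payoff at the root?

3

C (MAX): max(1, -4, 4, 8) = 8
D (MAX): max(3, 0, -4) = 3
B (MIN): min(8, 3) = 3
F (Chance): 1/4·1 + 1/4·6 + 1/4·4 + 1/4·3 = 3.5
E (Chance): 1/2·3.5 + 1/2·-8 = -2.25
H (MAX): max(9, -7, -2, 2) = 9
I (MAX): max(6, -6, 3, 3) = 6
G (MIN): min(9, 6, 2, 9) = 2
Root (MAX): max(3, -2.25, 2) = 3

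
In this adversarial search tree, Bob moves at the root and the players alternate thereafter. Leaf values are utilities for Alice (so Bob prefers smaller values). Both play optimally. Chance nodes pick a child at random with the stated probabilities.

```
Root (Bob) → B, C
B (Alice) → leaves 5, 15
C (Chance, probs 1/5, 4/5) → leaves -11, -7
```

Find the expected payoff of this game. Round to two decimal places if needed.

B (Alice): max(5, 15) = 15
C (Chance): 1/5·-11 + 4/5·-7 = -7.8
Root (Bob): min(15, -7.8) = -7.8

-7.8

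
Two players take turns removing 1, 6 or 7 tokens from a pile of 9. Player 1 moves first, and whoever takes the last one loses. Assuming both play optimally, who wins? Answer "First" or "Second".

First

i:   0  1  2  3  4  5  6  7  8  9
     W  L  W  L  W  L  W  W  W  W
Position 9 is W, so the first player wins.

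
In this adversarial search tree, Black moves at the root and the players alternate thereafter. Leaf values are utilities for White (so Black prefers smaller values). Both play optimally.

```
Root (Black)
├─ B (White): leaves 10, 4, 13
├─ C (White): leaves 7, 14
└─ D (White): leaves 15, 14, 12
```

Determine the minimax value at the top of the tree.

B (White): max(10, 4, 13) = 13
C (White): max(7, 14) = 14
D (White): max(15, 14, 12) = 15
Root (Black): min(13, 14, 15) = 13

13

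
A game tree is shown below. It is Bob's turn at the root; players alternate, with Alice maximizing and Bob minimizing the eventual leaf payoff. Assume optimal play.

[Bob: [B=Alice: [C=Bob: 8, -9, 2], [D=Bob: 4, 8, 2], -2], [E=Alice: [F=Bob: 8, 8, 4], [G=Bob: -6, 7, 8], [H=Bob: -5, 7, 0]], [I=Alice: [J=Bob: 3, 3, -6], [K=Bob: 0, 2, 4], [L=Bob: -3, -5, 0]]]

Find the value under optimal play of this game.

C (Bob): min(8, -9, 2) = -9
D (Bob): min(4, 8, 2) = 2
B (Alice): max(-9, 2, -2) = 2
F (Bob): min(8, 8, 4) = 4
G (Bob): min(-6, 7, 8) = -6
H (Bob): min(-5, 7, 0) = -5
E (Alice): max(4, -6, -5) = 4
J (Bob): min(3, 3, -6) = -6
K (Bob): min(0, 2, 4) = 0
L (Bob): min(-3, -5, 0) = -5
I (Alice): max(-6, 0, -5) = 0
Root (Bob): min(2, 4, 0) = 0

0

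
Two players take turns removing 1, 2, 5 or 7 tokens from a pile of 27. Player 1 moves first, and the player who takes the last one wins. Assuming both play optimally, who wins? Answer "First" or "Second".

Mark each pile size as W (mover wins) or L (mover loses):
i:   0  1  2  3  4  5  6  7  8  9 10 11 12 13 14 15 16 17 18 19 20 21 22 23 24 25 26 27
     L  W  W  L  W  W  L  W  W  L  W  W  L  W  W  L  W  W  L  W  W  L  W  W  L  W  W  L
Position 27 is L, so the second player wins.

Second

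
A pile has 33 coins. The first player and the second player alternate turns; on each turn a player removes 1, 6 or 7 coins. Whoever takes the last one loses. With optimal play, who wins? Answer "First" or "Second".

First

Positions where the player to move wins (W) vs loses (L):
i:   0  1  2  3  4  5  6  7  8  9 10 11 12 13 14 15 16 17 18 19 20 21 22 23 24 25 26 27 28 29 30 31 32 33
     W  L  W  L  W  L  W  W  W  W  W  W  W  L  W  L  W  L  W  W  W  W  W  W  W  L  W  L  W  L  W  W  W  W
Position 33 is W, so the first player wins.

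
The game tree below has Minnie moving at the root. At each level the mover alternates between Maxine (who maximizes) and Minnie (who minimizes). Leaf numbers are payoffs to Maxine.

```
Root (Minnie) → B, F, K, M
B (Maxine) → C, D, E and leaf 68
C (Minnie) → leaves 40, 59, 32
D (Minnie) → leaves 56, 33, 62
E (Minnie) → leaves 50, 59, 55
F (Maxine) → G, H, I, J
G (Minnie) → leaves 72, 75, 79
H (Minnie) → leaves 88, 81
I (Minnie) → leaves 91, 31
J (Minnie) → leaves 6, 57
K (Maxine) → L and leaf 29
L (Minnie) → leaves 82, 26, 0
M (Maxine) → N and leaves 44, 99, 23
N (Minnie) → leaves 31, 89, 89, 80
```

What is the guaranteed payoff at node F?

81

G: min(72, 75, 79) = 72
H: min(88, 81) = 81
I: min(91, 31) = 31
J: min(6, 57) = 6
F: max(72, 81, 31, 6) = 81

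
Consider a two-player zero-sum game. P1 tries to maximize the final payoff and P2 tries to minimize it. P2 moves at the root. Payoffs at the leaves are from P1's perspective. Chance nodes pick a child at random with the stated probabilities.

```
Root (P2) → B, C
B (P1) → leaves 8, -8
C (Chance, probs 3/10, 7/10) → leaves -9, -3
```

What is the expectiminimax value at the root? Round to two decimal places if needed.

-4.8

B (P1): max(8, -8) = 8
C (Chance): 3/10·-9 + 7/10·-3 = -4.8
Root (P2): min(8, -4.8) = -4.8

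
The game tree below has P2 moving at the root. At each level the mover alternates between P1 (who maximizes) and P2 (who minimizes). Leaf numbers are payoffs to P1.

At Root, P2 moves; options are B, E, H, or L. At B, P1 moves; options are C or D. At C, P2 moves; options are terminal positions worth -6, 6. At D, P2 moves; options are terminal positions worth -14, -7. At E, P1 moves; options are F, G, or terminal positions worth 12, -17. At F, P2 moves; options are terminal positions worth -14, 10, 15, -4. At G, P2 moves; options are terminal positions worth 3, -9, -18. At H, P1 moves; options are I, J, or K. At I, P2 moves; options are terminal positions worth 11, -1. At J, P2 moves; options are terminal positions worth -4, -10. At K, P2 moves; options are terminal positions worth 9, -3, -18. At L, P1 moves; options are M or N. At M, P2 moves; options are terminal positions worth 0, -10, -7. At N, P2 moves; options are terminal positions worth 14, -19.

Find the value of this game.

-10

C (P2): min(-6, 6) = -6
D (P2): min(-14, -7) = -14
B (P1): max(-6, -14) = -6
F (P2): min(-14, 10, 15, -4) = -14
G (P2): min(3, -9, -18) = -18
E (P1): max(-14, -18, 12, -17) = 12
I (P2): min(11, -1) = -1
J (P2): min(-4, -10) = -10
K (P2): min(9, -3, -18) = -18
H (P1): max(-1, -10, -18) = -1
M (P2): min(0, -10, -7) = -10
N (P2): min(14, -19) = -19
L (P1): max(-10, -19) = -10
Root (P2): min(-6, 12, -1, -10) = -10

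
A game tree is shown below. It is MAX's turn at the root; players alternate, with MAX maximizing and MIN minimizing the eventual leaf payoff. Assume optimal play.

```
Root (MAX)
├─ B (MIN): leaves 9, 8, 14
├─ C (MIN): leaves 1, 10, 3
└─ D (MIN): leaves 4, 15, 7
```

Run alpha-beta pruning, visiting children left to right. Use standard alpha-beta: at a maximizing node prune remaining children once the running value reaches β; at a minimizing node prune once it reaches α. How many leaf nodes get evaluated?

5

B [α=-∞,β=+∞]: v=8
C [α=8,β=+∞]: v=1 after child 1 ≤ α → α-cutoff, skip 2
D [α=8,β=+∞]: v=4 after child 1 ≤ α → α-cutoff, skip 2
Root [α=-∞,β=+∞]: v=8
Leaves evaluated: 5 of 9.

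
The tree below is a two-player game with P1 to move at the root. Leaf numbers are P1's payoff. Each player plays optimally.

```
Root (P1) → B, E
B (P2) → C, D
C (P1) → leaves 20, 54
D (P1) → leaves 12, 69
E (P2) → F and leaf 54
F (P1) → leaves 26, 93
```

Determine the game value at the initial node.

54

C (P1): max(20, 54) = 54
D (P1): max(12, 69) = 69
B (P2): min(54, 69) = 54
F (P1): max(26, 93) = 93
E (P2): min(93, 54) = 54
Root (P1): max(54, 54) = 54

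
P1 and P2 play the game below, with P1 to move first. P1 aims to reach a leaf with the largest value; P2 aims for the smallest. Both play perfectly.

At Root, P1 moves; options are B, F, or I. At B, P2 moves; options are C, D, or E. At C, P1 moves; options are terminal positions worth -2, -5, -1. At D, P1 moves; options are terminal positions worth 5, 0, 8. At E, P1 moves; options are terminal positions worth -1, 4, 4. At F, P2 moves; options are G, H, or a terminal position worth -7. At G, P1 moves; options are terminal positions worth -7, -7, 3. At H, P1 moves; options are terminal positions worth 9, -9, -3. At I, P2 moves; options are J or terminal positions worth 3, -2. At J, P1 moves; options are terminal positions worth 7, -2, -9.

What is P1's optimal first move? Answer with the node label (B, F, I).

B

C (P1): max(-2, -5, -1) = -1
D (P1): max(5, 0, 8) = 8
E (P1): max(-1, 4, 4) = 4
B (P2): min(-1, 8, 4) = -1
G (P1): max(-7, -7, 3) = 3
H (P1): max(9, -9, -3) = 9
F (P2): min(3, 9, -7) = -7
J (P1): max(7, -2, -9) = 7
I (P2): min(7, 3, -2) = -2
Root (P1): max(-1, -7, -2) = -1
P1 picks the child with the highest value: B (value -1).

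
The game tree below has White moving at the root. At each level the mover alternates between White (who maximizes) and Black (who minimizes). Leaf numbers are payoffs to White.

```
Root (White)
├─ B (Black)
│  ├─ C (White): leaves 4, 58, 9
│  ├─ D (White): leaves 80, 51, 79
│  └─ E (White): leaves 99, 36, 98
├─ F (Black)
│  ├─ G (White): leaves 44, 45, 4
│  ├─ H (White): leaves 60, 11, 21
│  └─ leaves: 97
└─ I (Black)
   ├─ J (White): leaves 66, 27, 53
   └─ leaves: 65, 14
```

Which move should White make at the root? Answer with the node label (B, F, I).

C (White): max(4, 58, 9) = 58
D (White): max(80, 51, 79) = 80
E (White): max(99, 36, 98) = 99
B (Black): min(58, 80, 99) = 58
G (White): max(44, 45, 4) = 45
H (White): max(60, 11, 21) = 60
F (Black): min(45, 60, 97) = 45
J (White): max(66, 27, 53) = 66
I (Black): min(66, 65, 14) = 14
Root (White): max(58, 45, 14) = 58
White picks the child with the highest value: B (value 58).

B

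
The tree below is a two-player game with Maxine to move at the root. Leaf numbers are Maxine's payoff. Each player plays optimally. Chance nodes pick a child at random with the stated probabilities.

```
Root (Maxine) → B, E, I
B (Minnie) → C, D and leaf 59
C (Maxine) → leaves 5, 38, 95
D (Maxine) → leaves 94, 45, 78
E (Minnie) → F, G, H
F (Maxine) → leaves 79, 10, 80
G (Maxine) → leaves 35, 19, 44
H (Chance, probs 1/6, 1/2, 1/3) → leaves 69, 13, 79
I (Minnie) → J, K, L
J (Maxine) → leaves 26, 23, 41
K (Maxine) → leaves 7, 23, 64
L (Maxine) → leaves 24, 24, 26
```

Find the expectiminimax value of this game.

C (Maxine): max(5, 38, 95) = 95
D (Maxine): max(94, 45, 78) = 94
B (Minnie): min(95, 94, 59) = 59
F (Maxine): max(79, 10, 80) = 80
G (Maxine): max(35, 19, 44) = 44
H (Chance): 1/6·69 + 1/2·13 + 1/3·79 = 44.33
E (Minnie): min(80, 44, 44.33) = 44
J (Maxine): max(26, 23, 41) = 41
K (Maxine): max(7, 23, 64) = 64
L (Maxine): max(24, 24, 26) = 26
I (Minnie): min(41, 64, 26) = 26
Root (Maxine): max(59, 44, 26) = 59

59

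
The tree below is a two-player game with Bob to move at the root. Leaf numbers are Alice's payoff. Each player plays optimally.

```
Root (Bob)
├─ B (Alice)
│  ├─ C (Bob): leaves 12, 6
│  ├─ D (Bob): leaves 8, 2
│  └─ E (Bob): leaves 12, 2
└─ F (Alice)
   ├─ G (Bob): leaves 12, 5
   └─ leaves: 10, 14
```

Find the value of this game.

C (Bob): min(12, 6) = 6
D (Bob): min(8, 2) = 2
E (Bob): min(12, 2) = 2
B (Alice): max(6, 2, 2) = 6
G (Bob): min(12, 5) = 5
F (Alice): max(5, 10, 14) = 14
Root (Bob): min(6, 14) = 6

6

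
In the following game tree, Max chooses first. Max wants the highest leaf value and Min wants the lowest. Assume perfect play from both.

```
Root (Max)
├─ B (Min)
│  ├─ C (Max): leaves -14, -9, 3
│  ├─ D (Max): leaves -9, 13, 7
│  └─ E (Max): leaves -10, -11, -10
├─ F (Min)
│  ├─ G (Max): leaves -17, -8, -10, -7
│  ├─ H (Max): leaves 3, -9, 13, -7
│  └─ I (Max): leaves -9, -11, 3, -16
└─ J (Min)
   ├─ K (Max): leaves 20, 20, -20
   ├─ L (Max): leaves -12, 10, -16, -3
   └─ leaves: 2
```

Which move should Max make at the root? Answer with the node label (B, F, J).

J

C (Max): max(-14, -9, 3) = 3
D (Max): max(-9, 13, 7) = 13
E (Max): max(-10, -11, -10) = -10
B (Min): min(3, 13, -10) = -10
G (Max): max(-17, -8, -10, -7) = -7
H (Max): max(3, -9, 13, -7) = 13
I (Max): max(-9, -11, 3, -16) = 3
F (Min): min(-7, 13, 3) = -7
K (Max): max(20, 20, -20) = 20
L (Max): max(-12, 10, -16, -3) = 10
J (Min): min(20, 10, 2) = 2
Root (Max): max(-10, -7, 2) = 2
Max picks the child with the highest value: J (value 2).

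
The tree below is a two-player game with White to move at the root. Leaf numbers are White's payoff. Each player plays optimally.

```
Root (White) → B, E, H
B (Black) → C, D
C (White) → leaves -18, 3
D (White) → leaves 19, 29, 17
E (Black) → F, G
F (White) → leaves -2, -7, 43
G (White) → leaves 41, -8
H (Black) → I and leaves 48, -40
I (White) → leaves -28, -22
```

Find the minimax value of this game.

41

C (White): max(-18, 3) = 3
D (White): max(19, 29, 17) = 29
B (Black): min(3, 29) = 3
F (White): max(-2, -7, 43) = 43
G (White): max(41, -8) = 41
E (Black): min(43, 41) = 41
I (White): max(-28, -22) = -22
H (Black): min(-22, 48, -40) = -40
Root (White): max(3, 41, -40) = 41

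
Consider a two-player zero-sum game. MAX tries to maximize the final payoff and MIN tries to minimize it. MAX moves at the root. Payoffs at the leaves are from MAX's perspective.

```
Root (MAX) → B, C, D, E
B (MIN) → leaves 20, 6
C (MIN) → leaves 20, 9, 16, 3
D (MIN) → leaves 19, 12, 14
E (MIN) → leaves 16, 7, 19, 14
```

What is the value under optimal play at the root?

B (MIN): min(20, 6) = 6
C (MIN): min(20, 9, 16, 3) = 3
D (MIN): min(19, 12, 14) = 12
E (MIN): min(16, 7, 19, 14) = 7
Root (MAX): max(6, 3, 12, 7) = 12

12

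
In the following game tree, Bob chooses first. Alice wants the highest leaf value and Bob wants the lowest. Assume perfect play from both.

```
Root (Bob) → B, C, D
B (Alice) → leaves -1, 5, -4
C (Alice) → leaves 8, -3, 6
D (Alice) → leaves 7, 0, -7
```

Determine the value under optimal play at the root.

B (Alice): max(-1, 5, -4) = 5
C (Alice): max(8, -3, 6) = 8
D (Alice): max(7, 0, -7) = 7
Root (Bob): min(5, 8, 7) = 5

5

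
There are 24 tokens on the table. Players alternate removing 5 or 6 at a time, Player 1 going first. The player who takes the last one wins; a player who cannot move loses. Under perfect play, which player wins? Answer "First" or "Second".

i:   0  1  2  3  4  5  6  7  8  9 10 11 12 13 14 15 16 17 18 19 20 21 22 23 24
     L  L  L  L  L  W  W  W  W  W  W  L  L  L  L  L  W  W  W  W  W  W  L  L  L
Position 24 is L, so the second player wins.

Second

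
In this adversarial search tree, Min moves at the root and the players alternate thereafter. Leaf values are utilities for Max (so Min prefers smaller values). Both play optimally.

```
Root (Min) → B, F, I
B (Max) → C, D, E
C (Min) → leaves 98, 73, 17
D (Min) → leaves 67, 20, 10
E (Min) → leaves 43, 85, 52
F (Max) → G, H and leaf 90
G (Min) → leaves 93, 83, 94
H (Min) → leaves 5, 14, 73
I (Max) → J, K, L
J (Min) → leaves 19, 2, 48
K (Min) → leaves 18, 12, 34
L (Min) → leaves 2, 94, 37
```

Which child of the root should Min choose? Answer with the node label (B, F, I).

I

C (Min): min(98, 73, 17) = 17
D (Min): min(67, 20, 10) = 10
E (Min): min(43, 85, 52) = 43
B (Max): max(17, 10, 43) = 43
G (Min): min(93, 83, 94) = 83
H (Min): min(5, 14, 73) = 5
F (Max): max(83, 5, 90) = 90
J (Min): min(19, 2, 48) = 2
K (Min): min(18, 12, 34) = 12
L (Min): min(2, 94, 37) = 2
I (Max): max(2, 12, 2) = 12
Root (Min): min(43, 90, 12) = 12
Min picks the child with the lowest value: I (value 12).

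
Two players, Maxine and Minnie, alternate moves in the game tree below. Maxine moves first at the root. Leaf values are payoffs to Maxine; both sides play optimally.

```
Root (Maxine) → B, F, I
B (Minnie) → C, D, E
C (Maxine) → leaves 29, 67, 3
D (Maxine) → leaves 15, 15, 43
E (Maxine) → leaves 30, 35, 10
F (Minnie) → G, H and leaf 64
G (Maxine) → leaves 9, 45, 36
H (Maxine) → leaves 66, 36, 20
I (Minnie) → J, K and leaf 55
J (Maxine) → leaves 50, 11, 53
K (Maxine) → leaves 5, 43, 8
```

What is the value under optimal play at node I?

43

J: max(50, 11, 53) = 53
K: max(5, 43, 8) = 43
I: min(53, 43, 55) = 43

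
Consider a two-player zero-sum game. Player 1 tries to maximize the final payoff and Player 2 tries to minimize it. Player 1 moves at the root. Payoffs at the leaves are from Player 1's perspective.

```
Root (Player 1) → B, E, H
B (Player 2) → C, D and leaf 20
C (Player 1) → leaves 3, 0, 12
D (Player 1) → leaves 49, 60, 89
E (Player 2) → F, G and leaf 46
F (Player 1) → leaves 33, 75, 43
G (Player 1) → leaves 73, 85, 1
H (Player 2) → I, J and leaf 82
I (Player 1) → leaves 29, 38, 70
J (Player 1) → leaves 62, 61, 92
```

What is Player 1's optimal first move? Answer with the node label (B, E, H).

H

C (Player 1): max(3, 0, 12) = 12
D (Player 1): max(49, 60, 89) = 89
B (Player 2): min(12, 89, 20) = 12
F (Player 1): max(33, 75, 43) = 75
G (Player 1): max(73, 85, 1) = 85
E (Player 2): min(75, 85, 46) = 46
I (Player 1): max(29, 38, 70) = 70
J (Player 1): max(62, 61, 92) = 92
H (Player 2): min(70, 92, 82) = 70
Root (Player 1): max(12, 46, 70) = 70
Player 1 picks the child with the highest value: H (value 70).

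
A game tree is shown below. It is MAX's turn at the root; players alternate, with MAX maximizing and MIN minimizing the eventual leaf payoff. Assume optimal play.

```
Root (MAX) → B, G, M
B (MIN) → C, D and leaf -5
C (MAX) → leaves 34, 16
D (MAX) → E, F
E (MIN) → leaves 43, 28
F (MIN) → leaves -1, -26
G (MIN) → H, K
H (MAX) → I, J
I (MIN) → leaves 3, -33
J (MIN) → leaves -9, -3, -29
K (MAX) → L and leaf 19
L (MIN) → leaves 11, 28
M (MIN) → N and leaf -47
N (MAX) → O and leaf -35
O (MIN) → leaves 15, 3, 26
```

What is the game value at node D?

E: min(43, 28) = 28
F: min(-1, -26) = -26
D: max(28, -26) = 28

28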